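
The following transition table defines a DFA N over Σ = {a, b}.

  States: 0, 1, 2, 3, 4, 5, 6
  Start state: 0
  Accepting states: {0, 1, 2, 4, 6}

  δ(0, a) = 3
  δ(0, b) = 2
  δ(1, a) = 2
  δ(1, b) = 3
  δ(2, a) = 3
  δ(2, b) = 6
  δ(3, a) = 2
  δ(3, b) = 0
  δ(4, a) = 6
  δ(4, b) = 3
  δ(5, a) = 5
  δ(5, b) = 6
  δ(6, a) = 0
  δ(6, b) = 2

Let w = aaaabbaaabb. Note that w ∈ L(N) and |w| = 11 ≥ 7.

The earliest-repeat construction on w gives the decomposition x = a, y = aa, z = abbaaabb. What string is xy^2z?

aaaaaabbaaabb

xy^2z = a·aa·aa·abbaaabb = aaaaaabbaaabb.
Reading y = aa takes N from 3 back to 3, so after x·y·y the machine is still in 3, and z then leads to the accepting state 2. Hence aaaaaabbaaabb ∈ L(N).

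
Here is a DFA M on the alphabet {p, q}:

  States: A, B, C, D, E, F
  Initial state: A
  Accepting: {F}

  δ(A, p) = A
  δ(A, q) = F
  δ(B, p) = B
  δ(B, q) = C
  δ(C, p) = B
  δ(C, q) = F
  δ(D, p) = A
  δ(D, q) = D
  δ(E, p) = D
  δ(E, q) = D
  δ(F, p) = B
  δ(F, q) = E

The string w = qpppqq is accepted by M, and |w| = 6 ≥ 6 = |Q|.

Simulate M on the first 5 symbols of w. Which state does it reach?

C

Run of M on the first 5 characters of w = q p p p q:
  step 0: A  (start)
  step 1: F  (read q: A→F)
  step 2: B  (read p: F→B)
  step 3: B  (read p: B→B)
  step 4: B  (read p: B→B)
  step 5: C  (read q: B→C)

After reading 5 characters, M is in state C.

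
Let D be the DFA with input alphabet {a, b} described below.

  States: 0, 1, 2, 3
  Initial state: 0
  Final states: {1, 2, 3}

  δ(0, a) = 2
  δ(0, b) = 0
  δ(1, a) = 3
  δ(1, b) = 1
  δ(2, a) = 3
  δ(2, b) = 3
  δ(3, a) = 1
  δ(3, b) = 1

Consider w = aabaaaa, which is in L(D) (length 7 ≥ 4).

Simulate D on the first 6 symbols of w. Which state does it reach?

3

Run of D on the first 6 characters of w = a a b a a a:
  step 0: 0  (start)
  step 1: 2  (read a: 0→2)
  step 2: 3  (read a: 2→3)
  step 3: 1  (read b: 3→1)
  step 4: 3  (read a: 1→3)
  step 5: 1  (read a: 3→1)
  step 6: 3  (read a: 1→3)

After reading 6 characters, D is in state 3.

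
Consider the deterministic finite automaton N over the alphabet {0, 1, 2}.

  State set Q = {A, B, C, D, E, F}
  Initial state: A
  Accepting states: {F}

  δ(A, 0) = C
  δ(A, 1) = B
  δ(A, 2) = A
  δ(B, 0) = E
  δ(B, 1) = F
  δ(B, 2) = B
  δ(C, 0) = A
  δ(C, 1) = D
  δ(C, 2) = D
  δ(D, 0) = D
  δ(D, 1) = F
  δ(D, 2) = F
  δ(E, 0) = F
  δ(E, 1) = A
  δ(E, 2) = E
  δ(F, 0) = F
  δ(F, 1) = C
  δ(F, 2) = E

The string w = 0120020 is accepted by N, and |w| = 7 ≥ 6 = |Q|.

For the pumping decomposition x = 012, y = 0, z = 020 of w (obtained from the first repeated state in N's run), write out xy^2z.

xy^2z = 012·0·0·020 = 01200020.
Reading y = 0 takes N from F back to F, so after x·y·y the machine is still in F, and z then leads to the accepting state F. Hence 01200020 ∈ L(N).

01200020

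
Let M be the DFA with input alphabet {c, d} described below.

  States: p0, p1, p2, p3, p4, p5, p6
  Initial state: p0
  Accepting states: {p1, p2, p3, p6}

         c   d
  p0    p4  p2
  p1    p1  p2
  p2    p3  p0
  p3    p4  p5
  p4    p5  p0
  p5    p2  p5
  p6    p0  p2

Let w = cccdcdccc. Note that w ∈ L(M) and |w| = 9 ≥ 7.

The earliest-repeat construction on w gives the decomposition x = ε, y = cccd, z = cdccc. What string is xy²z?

xy^2z = ε·cccd·cccd·cdccc = cccdcccdcdccc.
Reading y = cccd takes M from p0 back to p0, so after x·y·y the machine is still in p0, and z then leads to the accepting state p2. Hence cccdcccdcdccc ∈ L(M).

cccdcccdcdccc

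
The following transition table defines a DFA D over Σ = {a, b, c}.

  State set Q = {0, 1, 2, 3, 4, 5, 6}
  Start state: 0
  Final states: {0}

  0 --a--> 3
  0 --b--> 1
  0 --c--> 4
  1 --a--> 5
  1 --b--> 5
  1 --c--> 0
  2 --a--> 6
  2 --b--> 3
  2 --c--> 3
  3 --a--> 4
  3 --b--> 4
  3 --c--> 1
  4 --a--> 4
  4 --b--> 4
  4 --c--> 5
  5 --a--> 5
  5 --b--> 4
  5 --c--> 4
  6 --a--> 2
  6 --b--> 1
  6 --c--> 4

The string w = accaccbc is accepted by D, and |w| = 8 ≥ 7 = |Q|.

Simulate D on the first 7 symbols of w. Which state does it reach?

Run of D on the first 7 characters of w = a c c a c c b:
  step 0: 0  (start)
  step 1: 3  (read a: 0→3)
  step 2: 1  (read c: 3→1)
  step 3: 0  (read c: 1→0)
  step 4: 3  (read a: 0→3)
  step 5: 1  (read c: 3→1)
  step 6: 0  (read c: 1→0)
  step 7: 1  (read b: 0→1)

After reading 7 characters, D is in state 1.
(This kind of state-tracing is the core of the pumping-lemma construction: with 7 states, pigeonhole forces a repeat within the first 7 steps.)

1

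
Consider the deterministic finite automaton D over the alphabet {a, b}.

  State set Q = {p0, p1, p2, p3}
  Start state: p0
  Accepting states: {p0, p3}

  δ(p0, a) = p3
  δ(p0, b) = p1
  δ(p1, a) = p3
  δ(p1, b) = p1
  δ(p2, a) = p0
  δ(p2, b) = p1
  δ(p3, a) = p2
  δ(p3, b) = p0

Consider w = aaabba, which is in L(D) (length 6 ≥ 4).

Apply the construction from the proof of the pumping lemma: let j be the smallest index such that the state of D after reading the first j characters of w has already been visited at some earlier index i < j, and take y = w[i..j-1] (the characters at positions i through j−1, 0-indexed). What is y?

aaa

State sequence: p0 -a-> p3 -a-> p2 -a-> p0 -b-> p1 -b-> p1 -a-> p3
First repeat at step 3: p0 was already visited.

So i = 0, j = 3, giving x = w[0:0] = ε, y = w[0:3] = aaa, z = w[3:6] = bba.
Check: |xy| = 3 ≤ 4 and |y| = 3 ≥ 1. Reading y takes D from p0 back to p0, so every xyⁱz is accepted.
The DFA has 4 states, so the proof of the pumping lemma guarantees a repeated state among the first 4+1 visited; the segment between the two visits is the pumpable y.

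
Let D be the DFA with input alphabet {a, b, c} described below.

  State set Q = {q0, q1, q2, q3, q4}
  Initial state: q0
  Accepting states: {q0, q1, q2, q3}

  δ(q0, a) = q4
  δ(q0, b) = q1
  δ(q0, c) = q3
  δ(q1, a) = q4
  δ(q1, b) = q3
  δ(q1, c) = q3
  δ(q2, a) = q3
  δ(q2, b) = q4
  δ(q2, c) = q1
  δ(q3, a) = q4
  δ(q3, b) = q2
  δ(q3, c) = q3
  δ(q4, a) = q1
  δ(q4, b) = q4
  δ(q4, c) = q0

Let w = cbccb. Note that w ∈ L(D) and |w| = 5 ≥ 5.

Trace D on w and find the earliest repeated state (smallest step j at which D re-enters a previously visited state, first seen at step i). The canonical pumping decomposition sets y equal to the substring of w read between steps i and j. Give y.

Run of D on w = c b c c b:
  step 0: q0  (start)
  step 1: q3  (read c: q0→q3)
  step 2: q2  (read b: q3→q2)
  step 3: q1  (read c: q2→q1)
  step 4: q3  (read c: q1→q3)   ← first repeat (q3 seen earlier)
  step 5: q2  (read b: q3→q2)

So i = 1, j = 4, giving x = w[0:1] = c, y = w[1:4] = bcc, z = w[4:5] = b.
Check: |xy| = 4 ≤ 5 and |y| = 3 ≥ 1. Reading y takes D from q3 back to q3, so every xyⁱz is accepted.

bcc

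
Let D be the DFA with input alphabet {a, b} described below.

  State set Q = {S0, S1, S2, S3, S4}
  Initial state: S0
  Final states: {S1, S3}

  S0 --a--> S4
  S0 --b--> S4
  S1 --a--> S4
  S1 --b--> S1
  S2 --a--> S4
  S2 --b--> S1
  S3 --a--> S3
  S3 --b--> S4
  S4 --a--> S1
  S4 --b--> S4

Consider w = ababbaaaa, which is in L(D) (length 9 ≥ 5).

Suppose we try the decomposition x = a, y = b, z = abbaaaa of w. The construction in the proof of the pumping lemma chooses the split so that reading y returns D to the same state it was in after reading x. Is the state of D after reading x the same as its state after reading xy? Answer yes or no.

State sequence: S0 -a-> S4 -b-> S4

After x (step 1): S4. After xy (step 2): S4.
They match, so y = b drives D around a cycle from S4 back to itself; pumping y any number of times keeps D in S4 before reading z, and xyⁱz ∈ L(D) for every i ≥ 0.

yes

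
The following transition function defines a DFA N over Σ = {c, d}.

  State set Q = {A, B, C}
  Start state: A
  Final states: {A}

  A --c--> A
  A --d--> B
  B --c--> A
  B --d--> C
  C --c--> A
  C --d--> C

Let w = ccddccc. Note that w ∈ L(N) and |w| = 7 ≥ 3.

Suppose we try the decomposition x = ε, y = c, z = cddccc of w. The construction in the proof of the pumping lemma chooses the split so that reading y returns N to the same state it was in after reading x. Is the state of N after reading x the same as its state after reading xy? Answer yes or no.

Run of N on the first 1 characters of w = c:
  step 0: A  (start)
  step 1: A  (read c: A→A)

After x (step 0): A. After xy (step 1): A.
They match, so y = c drives N around a cycle from A back to itself; pumping y any number of times keeps N in A before reading z, and xyⁱz ∈ L(N) for every i ≥ 0.

yes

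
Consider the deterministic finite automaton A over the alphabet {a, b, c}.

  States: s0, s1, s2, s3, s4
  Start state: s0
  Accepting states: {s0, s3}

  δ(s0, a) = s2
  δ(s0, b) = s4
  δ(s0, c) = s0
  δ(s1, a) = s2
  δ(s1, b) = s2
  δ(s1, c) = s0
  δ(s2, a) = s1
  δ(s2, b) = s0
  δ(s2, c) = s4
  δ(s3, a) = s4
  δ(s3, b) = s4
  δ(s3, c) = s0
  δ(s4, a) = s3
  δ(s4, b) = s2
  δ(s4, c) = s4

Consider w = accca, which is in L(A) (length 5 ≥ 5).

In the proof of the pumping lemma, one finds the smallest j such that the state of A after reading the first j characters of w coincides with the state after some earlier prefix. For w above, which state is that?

State sequence: s0 -a-> s2 -c-> s4 -c-> s4 -c-> s4 -a-> s3
First repeat at step 3: s4 was already visited.

The earliest repeat is at step j = 3: A is in s4, which it already visited at step i = 2.

s4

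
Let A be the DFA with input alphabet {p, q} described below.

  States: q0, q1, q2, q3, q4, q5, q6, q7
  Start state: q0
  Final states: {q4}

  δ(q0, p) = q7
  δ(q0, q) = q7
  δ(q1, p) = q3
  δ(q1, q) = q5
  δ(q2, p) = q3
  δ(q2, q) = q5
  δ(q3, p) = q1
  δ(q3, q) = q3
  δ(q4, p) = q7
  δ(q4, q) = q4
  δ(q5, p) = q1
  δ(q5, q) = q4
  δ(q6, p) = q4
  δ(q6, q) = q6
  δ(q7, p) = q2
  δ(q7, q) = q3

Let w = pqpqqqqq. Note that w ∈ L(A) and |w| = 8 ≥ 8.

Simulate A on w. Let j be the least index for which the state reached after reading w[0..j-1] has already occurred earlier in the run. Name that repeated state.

q4

State sequence: q0 -p-> q7 -q-> q3 -p-> q1 -q-> q5 -q-> q4 -q-> q4 -q-> q4 -q-> q4
First repeat at step 6: q4 was already visited.

The earliest repeat is at step j = 6: A is in q4, which it already visited at step i = 5.
With |Q| = 8, pigeonhole forces a state repeat no later than step 8; the substring read between the first and second visits to that state can be pumped.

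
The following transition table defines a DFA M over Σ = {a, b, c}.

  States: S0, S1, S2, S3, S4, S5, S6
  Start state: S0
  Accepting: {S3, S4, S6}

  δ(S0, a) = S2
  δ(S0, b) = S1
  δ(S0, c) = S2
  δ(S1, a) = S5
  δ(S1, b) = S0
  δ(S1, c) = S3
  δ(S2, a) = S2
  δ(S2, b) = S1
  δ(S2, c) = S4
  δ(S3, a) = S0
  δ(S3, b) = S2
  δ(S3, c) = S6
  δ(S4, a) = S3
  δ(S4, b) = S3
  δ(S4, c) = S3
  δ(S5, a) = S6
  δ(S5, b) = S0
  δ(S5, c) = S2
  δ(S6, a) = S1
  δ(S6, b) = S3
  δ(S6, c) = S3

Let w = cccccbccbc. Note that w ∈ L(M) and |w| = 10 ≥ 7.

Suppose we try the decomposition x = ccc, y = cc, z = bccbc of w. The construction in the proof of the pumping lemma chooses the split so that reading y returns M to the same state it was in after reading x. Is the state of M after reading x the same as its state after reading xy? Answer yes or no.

yes

State sequence: S0 -c-> S2 -c-> S4 -c-> S3 -c-> S6 -c-> S3

After x (step 3): S3. After xy (step 5): S3.
They match, so y = cc drives M around a cycle from S3 back to itself; pumping y any number of times keeps M in S3 before reading z, and xyⁱz ∈ L(M) for every i ≥ 0.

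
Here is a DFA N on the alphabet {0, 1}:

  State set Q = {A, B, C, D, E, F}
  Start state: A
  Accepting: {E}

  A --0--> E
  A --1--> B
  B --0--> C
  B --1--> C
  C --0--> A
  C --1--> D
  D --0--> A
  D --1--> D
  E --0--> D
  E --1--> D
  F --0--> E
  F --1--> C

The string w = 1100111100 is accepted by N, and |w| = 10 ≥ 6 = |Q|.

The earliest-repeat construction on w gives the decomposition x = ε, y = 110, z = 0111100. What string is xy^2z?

1101100111100

xy^2z = ε·110·110·0111100 = 1101100111100.
Reading y = 110 takes N from A back to A, so after x·y·y the machine is still in A, and z then leads to the accepting state E. Hence 1101100111100 ∈ L(N).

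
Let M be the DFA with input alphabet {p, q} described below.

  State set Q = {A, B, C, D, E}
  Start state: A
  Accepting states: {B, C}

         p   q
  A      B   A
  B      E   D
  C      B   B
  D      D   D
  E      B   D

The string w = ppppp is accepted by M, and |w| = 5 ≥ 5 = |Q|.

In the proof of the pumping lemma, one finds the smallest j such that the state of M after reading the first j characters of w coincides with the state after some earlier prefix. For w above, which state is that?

B

State sequence: A -p-> B -p-> E -p-> B -p-> E -p-> B
First repeat at step 3: B was already visited.

The earliest repeat is at step j = 3: M is in B, which it already visited at step i = 1.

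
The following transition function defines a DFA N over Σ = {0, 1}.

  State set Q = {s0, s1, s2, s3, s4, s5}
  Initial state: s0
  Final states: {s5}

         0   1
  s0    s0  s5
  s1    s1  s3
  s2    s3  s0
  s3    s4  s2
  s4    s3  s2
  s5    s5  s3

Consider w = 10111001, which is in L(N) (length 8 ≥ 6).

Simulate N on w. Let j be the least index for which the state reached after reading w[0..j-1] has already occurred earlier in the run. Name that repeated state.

s5

State sequence: s0 -1-> s5 -0-> s5 -1-> s3 -1-> s2 -1-> s0 -0-> s0 -0-> s0 -1-> s5
First repeat at step 2: s5 was already visited.

The earliest repeat is at step j = 2: N is in s5, which it already visited at step i = 1.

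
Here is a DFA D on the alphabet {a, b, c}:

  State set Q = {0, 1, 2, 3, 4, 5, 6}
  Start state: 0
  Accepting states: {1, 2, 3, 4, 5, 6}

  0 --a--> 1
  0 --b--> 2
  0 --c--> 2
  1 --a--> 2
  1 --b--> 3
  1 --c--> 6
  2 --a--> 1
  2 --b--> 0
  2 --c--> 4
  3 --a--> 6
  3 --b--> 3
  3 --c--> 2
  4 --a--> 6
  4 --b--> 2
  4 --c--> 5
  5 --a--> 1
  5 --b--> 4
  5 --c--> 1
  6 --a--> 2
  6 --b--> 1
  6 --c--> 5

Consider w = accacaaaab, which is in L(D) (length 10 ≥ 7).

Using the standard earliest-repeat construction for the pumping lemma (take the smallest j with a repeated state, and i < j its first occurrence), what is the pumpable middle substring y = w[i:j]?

cca

Run of D on w = a c c a c a a a a b:
  step 0: 0  (start)
  step 1: 1  (read a: 0→1)
  step 2: 6  (read c: 1→6)
  step 3: 5  (read c: 6→5)
  step 4: 1  (read a: 5→1)   ← first repeat (1 seen earlier)
  step 5: 6  (read c: 1→6)
  step 6: 2  (read a: 6→2)
  step 7: 1  (read a: 2→1)
  step 8: 2  (read a: 1→2)
  step 9: 1  (read a: 2→1)
  step 10: 3  (read b: 1→3)

So i = 1, j = 4, giving x = w[0:1] = a, y = w[1:4] = cca, z = w[4:10] = caaaab.
Check: |xy| = 4 ≤ 7 and |y| = 3 ≥ 1. Reading y takes D from 1 back to 1, so every xyⁱz is accepted.
Since D has 7 states, any run of length ≥ 7 visits 7+1 states, so by pigeonhole some state repeats within the first 7 steps — that repeat gives the pumpable loop.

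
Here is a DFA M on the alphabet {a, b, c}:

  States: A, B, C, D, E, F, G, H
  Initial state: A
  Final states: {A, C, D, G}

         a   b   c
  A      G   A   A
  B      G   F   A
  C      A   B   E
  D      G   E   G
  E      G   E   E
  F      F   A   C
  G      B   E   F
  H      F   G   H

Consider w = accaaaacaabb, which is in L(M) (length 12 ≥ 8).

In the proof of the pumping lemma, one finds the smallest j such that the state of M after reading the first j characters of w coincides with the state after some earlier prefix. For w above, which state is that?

A

State sequence: A -a-> G -c-> F -c-> C -a-> A -a-> G -a-> B -a-> G -c-> F -a-> F -a-> F -b-> A -b-> A
First repeat at step 4: A was already visited.

The earliest repeat is at step j = 4: M is in A, which it already visited at step i = 0.
The DFA has 8 states, so the proof of the pumping lemma guarantees a repeated state among the first 8+1 visited; the segment between the two visits is the pumpable y.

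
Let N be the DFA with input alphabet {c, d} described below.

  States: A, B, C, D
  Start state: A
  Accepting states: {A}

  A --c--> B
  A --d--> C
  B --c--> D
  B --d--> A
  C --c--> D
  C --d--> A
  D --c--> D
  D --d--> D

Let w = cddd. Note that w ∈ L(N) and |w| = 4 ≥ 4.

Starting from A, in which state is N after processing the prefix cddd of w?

A

Run of N on the first 4 characters of w = c d d d:
  step 0: A  (start)
  step 1: B  (read c: A→B)
  step 2: A  (read d: B→A)
  step 3: C  (read d: A→C)
  step 4: A  (read d: C→A)

After reading 4 characters, N is in state A.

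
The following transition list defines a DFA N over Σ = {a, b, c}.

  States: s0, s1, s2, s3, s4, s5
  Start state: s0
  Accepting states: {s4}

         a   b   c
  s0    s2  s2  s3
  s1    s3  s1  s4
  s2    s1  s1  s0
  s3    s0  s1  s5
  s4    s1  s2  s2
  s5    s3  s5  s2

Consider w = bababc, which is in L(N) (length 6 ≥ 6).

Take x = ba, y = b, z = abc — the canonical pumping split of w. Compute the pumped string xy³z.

xy^3z = ba·b·b·b·abc = babbbabc.
Reading y = b takes N from s1 back to s1, so after x·y·y·y the machine is still in s1, and z then leads to the accepting state s4. Hence babbbabc ∈ L(N).

babbbabc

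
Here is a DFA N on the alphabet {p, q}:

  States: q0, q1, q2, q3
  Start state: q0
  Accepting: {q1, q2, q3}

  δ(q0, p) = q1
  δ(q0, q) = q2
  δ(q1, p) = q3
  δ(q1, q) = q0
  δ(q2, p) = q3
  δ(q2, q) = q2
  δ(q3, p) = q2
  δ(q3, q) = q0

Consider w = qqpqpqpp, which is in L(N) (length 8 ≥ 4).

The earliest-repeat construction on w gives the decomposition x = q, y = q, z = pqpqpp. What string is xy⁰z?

xy⁰z = xz = q·pqpqpp = qpqpqpp.
Reading y = q takes N from q2 back to q2, so after x the machine is still in q2, and z then leads to the accepting state q3. Hence qpqpqpp ∈ L(N).

qpqpqpp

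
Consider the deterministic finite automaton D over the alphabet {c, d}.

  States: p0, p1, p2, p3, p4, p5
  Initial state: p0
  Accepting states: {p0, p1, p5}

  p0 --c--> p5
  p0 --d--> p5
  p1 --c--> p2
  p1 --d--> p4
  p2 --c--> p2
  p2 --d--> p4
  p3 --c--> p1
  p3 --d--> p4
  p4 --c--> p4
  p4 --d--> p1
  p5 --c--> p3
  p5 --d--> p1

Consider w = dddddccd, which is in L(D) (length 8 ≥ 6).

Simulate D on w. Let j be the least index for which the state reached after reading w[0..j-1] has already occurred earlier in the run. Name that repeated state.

Run of D on w = d d d d d c c d:
  step 0: p0  (start)
  step 1: p5  (read d: p0→p5)
  step 2: p1  (read d: p5→p1)
  step 3: p4  (read d: p1→p4)
  step 4: p1  (read d: p4→p1)   ← first repeat (p1 seen earlier)
  step 5: p4  (read d: p1→p4)
  step 6: p4  (read c: p4→p4)
  step 7: p4  (read c: p4→p4)
  step 8: p1  (read d: p4→p1)

The earliest repeat is at step j = 4: D is in p1, which it already visited at step i = 2.

p1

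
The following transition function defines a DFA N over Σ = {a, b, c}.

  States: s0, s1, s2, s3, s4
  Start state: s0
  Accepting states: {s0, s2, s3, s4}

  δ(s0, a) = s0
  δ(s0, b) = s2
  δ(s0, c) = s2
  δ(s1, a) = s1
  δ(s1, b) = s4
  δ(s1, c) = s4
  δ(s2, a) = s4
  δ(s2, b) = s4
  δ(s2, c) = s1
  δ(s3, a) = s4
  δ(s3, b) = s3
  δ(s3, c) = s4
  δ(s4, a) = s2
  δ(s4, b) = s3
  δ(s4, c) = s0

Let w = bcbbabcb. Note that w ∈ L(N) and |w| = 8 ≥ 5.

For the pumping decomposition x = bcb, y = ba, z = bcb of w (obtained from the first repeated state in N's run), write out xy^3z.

xy^3z = bcb·ba·ba·ba·bcb = bcbbabababcb.
Reading y = ba takes N from s4 back to s4, so after x·y·y·y the machine is still in s4, and z then leads to the accepting state s3. Hence bcbbabababcb ∈ L(N).

bcbbabababcb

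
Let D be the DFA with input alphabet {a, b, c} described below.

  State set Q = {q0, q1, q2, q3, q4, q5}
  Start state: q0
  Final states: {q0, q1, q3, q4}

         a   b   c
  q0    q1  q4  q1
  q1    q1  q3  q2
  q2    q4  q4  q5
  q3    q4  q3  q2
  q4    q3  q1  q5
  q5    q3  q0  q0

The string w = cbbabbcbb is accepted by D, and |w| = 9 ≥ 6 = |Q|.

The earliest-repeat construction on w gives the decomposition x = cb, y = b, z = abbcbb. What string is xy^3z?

cbbbbabbcbb

xy^3z = cb·b·b·b·abbcbb = cbbbbabbcbb.
Reading y = b takes D from q3 back to q3, so after x·y·y·y the machine is still in q3, and z then leads to the accepting state q1. Hence cbbbbabbcbb ∈ L(D).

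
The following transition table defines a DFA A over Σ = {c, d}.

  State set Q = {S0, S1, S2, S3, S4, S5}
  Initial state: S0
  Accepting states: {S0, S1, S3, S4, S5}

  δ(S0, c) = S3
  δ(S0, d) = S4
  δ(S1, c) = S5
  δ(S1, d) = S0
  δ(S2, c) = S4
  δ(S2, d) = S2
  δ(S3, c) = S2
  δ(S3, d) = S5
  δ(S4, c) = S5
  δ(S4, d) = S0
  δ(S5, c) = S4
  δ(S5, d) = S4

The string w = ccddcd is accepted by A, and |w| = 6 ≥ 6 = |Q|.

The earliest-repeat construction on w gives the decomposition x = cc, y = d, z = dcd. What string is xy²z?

ccdddcd

xy^2z = cc·d·d·dcd = ccdddcd.
Reading y = d takes A from S2 back to S2, so after x·y·y the machine is still in S2, and z then leads to the accepting state S0. Hence ccdddcd ∈ L(A).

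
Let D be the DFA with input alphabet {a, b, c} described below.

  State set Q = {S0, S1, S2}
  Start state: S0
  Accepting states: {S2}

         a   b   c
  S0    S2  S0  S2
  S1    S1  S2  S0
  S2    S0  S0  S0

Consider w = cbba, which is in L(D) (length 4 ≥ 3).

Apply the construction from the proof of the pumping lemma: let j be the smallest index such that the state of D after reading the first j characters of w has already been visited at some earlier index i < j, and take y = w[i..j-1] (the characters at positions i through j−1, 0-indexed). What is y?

State sequence: S0 -c-> S2 -b-> S0 -b-> S0 -a-> S2
First repeat at step 2: S0 was already visited.

So i = 0, j = 2, giving x = w[0:0] = ε, y = w[0:2] = cb, z = w[2:4] = ba.
Check: |xy| = 2 ≤ 3 and |y| = 2 ≥ 1. Reading y takes D from S0 back to S0, so every xyⁱz is accepted.

cb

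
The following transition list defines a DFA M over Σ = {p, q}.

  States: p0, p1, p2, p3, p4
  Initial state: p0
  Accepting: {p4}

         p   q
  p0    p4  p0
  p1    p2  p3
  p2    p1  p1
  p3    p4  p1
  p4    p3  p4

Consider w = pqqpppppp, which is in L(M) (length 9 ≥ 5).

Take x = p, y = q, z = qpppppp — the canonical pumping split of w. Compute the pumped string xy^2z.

xy^2z = p·q·q·qpppppp = pqqqpppppp.
Reading y = q takes M from p4 back to p4, so after x·y·y the machine is still in p4, and z then leads to the accepting state p4. Hence pqqqpppppp ∈ L(M).

pqqqpppppp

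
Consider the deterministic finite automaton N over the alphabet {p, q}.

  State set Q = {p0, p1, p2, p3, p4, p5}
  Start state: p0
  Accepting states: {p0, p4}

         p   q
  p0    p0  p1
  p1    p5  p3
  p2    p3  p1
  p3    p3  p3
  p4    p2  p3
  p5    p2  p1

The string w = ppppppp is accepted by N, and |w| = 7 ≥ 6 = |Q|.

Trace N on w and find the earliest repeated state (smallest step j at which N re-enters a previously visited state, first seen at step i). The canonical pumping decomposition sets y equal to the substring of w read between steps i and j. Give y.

p

Run of N on w = p p p p p p p:
  step 0: p0  (start)
  step 1: p0  (read p: p0→p0)   ← first repeat (p0 seen earlier)
  step 2: p0  (read p: p0→p0)
  step 3: p0  (read p: p0→p0)
  step 4: p0  (read p: p0→p0)
  step 5: p0  (read p: p0→p0)
  step 6: p0  (read p: p0→p0)
  step 7: p0  (read p: p0→p0)

So i = 0, j = 1, giving x = w[0:0] = ε, y = w[0:1] = p, z = w[1:7] = pppppp.
Check: |xy| = 1 ≤ 6 and |y| = 1 ≥ 1. Reading y takes N from p0 back to p0, so every xyⁱz is accepted.
The DFA has 6 states, so the proof of the pumping lemma guarantees a repeated state among the first 6+1 visited; the segment between the two visits is the pumpable y.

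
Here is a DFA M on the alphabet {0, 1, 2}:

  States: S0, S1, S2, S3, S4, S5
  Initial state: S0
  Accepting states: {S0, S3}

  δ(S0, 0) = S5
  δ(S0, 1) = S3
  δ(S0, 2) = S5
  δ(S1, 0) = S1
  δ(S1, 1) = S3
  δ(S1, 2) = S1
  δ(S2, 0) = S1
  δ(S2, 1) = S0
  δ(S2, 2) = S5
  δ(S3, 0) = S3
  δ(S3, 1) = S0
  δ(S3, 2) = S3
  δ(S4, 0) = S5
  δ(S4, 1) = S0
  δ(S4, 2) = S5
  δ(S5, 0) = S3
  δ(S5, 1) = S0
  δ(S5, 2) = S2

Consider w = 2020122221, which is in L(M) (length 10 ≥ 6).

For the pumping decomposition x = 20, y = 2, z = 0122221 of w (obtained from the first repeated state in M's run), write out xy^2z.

xy^2z = 20·2·2·0122221 = 20220122221.
Reading y = 2 takes M from S3 back to S3, so after x·y·y the machine is still in S3, and z then leads to the accepting state S0. Hence 20220122221 ∈ L(M).

20220122221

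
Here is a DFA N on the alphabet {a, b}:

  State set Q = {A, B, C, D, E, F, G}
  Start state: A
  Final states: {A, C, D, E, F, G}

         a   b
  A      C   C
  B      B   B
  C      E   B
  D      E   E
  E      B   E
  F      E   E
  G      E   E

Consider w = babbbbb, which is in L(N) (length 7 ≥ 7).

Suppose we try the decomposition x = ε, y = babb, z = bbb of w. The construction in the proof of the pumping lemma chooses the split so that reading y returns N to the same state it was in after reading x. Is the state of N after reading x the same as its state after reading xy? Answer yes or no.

State sequence: A -b-> C -a-> E -b-> E -b-> E

After x (step 0): A. After xy (step 4): E.
They differ (A ≠ E), so y is not a cycle from the state after x; this split is not the one the pumping-lemma construction produces, and pumping y need not keep the string in L(N).

no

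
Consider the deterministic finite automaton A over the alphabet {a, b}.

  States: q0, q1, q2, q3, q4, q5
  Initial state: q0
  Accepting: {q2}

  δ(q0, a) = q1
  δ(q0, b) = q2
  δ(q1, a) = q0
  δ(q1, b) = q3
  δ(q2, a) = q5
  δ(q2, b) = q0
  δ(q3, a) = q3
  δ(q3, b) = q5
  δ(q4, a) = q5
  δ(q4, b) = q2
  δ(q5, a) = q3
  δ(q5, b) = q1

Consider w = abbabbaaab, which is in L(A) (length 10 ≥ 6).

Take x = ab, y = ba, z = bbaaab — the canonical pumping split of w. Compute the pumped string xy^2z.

abbababbaaab

xy^2z = ab·ba·ba·bbaaab = abbababbaaab.
Reading y = ba takes A from q3 back to q3, so after x·y·y the machine is still in q3, and z then leads to the accepting state q2. Hence abbababbaaab ∈ L(A).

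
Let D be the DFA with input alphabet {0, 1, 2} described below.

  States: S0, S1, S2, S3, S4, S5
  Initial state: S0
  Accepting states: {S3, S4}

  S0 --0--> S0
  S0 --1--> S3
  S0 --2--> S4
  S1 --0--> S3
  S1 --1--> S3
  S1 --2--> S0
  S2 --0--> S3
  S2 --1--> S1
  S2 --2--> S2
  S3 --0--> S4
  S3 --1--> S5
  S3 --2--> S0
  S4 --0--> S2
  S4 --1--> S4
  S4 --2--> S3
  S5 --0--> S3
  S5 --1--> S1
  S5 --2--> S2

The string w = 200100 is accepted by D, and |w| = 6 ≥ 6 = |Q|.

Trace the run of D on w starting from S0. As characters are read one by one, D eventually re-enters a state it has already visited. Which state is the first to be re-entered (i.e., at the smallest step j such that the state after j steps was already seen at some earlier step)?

S3

State sequence: S0 -2-> S4 -0-> S2 -0-> S3 -1-> S5 -0-> S3 -0-> S4
First repeat at step 5: S3 was already visited.

The earliest repeat is at step j = 5: D is in S3, which it already visited at step i = 3.
With |Q| = 6, pigeonhole forces a state repeat no later than step 6; the substring read between the first and second visits to that state can be pumped.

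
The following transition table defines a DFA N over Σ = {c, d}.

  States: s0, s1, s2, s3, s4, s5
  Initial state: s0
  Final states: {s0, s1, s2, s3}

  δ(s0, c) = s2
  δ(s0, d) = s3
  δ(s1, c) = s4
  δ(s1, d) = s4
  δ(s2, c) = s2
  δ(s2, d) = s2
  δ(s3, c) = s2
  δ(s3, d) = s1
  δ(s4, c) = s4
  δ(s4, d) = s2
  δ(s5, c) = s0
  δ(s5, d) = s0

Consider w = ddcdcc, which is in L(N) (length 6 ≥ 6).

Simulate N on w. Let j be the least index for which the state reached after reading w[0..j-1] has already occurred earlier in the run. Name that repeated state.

State sequence: s0 -d-> s3 -d-> s1 -c-> s4 -d-> s2 -c-> s2 -c-> s2
First repeat at step 5: s2 was already visited.

The earliest repeat is at step j = 5: N is in s2, which it already visited at step i = 4.
Pumping length from the standard proof: p = 6 (the number of states). The repeated state found above gives |xy| = j ≤ 6 and |y| = j − i ≥ 1.

s2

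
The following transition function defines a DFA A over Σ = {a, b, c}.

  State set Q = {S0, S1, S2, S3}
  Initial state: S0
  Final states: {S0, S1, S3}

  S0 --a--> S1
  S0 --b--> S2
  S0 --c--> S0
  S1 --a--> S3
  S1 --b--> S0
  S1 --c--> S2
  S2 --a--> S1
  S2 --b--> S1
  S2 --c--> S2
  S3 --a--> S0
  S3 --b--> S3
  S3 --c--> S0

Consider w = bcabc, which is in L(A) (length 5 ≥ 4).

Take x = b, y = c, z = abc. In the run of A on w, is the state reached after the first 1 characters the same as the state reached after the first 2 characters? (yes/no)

Run of A on the first 2 characters of w = b c:
  step 0: S0  (start)
  step 1: S2  (read b: S0→S2)
  step 2: S2  (read c: S2→S2)

After x (step 1): S2. After xy (step 2): S2.
They match, so y = c drives A around a cycle from S2 back to itself; pumping y any number of times keeps A in S2 before reading z, and xyⁱz ∈ L(A) for every i ≥ 0.

yes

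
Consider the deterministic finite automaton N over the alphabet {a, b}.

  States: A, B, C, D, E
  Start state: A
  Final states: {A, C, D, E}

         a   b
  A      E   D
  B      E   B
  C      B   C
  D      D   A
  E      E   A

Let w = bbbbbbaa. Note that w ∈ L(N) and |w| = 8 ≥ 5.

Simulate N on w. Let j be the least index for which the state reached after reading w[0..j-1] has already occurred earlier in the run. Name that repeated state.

State sequence: A -b-> D -b-> A -b-> D -b-> A -b-> D -b-> A -a-> E -a-> E
First repeat at step 2: A was already visited.

The earliest repeat is at step j = 2: N is in A, which it already visited at step i = 0.

A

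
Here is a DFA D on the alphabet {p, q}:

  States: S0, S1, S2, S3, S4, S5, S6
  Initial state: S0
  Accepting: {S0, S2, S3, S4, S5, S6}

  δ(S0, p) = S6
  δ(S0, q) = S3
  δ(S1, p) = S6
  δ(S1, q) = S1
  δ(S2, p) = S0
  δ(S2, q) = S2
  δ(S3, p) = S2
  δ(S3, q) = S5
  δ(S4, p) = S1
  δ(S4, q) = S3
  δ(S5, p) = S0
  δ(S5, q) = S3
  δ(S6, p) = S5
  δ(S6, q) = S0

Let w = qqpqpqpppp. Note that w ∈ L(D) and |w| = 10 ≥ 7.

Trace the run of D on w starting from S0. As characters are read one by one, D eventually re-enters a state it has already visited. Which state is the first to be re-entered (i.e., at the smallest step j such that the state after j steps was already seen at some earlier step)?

State sequence: S0 -q-> S3 -q-> S5 -p-> S0 -q-> S3 -p-> S2 -q-> S2 -p-> S0 -p-> S6 -p-> S5 -p-> S0
First repeat at step 3: S0 was already visited.

The earliest repeat is at step j = 3: D is in S0, which it already visited at step i = 0.

S0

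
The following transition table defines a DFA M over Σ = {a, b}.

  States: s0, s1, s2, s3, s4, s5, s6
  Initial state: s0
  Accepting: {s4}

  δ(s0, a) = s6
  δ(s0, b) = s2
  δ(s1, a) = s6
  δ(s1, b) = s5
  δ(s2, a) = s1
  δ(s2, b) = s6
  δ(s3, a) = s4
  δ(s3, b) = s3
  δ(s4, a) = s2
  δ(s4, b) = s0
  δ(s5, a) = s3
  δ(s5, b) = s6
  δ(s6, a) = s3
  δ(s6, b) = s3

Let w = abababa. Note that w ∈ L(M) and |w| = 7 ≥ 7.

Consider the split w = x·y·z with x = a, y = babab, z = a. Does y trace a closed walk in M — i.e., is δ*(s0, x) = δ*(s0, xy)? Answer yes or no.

no

Run of M on the first 6 characters of w = a b a b a b:
  step 0: s0  (start)
  step 1: s6  (read a: s0→s6)
  step 2: s3  (read b: s6→s3)
  step 3: s4  (read a: s3→s4)
  step 4: s0  (read b: s4→s0)
  step 5: s6  (read a: s0→s6)
  step 6: s3  (read b: s6→s3)

After x (step 1): s6. After xy (step 6): s3.
They differ (s6 ≠ s3), so y is not a cycle from the state after x; this split is not the one the pumping-lemma construction produces, and pumping y need not keep the string in L(M).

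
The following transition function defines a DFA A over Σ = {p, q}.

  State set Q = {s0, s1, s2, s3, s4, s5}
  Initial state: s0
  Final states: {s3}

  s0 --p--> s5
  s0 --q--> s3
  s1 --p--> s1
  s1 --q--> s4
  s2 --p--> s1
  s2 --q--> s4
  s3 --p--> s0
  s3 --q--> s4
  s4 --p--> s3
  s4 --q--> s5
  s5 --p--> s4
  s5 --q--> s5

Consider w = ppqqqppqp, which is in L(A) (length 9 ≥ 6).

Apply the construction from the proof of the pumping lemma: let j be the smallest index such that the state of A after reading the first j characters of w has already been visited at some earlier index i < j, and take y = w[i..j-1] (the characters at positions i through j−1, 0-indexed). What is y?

pq

State sequence: s0 -p-> s5 -p-> s4 -q-> s5 -q-> s5 -q-> s5 -p-> s4 -p-> s3 -q-> s4 -p-> s3
First repeat at step 3: s5 was already visited.

So i = 1, j = 3, giving x = w[0:1] = p, y = w[1:3] = pq, z = w[3:9] = qqppqp.
Check: |xy| = 3 ≤ 6 and |y| = 2 ≥ 1. Reading y takes A from s5 back to s5, so every xyⁱz is accepted.
With |Q| = 6, pigeonhole forces a state repeat no later than step 6; the substring read between the first and second visits to that state can be pumped.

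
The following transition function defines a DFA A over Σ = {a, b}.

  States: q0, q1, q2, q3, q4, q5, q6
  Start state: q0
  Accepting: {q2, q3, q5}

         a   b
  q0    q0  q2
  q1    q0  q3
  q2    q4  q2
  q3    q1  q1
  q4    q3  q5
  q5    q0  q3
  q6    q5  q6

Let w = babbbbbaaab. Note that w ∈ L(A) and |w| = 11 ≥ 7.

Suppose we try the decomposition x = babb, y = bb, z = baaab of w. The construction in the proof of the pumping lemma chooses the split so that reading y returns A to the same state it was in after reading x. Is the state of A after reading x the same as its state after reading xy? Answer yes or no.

yes

State sequence: q0 -b-> q2 -a-> q4 -b-> q5 -b-> q3 -b-> q1 -b-> q3

After x (step 4): q3. After xy (step 6): q3.
They match, so y = bb drives A around a cycle from q3 back to itself; pumping y any number of times keeps A in q3 before reading z, and xyⁱz ∈ L(A) for every i ≥ 0.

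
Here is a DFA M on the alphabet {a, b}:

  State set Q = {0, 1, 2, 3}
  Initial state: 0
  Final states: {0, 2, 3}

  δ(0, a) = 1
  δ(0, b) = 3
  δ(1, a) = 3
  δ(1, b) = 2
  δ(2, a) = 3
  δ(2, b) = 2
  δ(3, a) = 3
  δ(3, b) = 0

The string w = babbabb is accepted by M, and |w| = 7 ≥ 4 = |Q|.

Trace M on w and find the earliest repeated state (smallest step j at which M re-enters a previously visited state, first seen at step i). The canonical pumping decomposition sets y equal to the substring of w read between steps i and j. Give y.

a

Run of M on w = b a b b a b b:
  step 0: 0  (start)
  step 1: 3  (read b: 0→3)
  step 2: 3  (read a: 3→3)   ← first repeat (3 seen earlier)
  step 3: 0  (read b: 3→0)
  step 4: 3  (read b: 0→3)
  step 5: 3  (read a: 3→3)
  step 6: 0  (read b: 3→0)
  step 7: 3  (read b: 0→3)

So i = 1, j = 2, giving x = w[0:1] = b, y = w[1:2] = a, z = w[2:7] = bbabb.
Check: |xy| = 2 ≤ 4 and |y| = 1 ≥ 1. Reading y takes M from 3 back to 3, so every xyⁱz is accepted.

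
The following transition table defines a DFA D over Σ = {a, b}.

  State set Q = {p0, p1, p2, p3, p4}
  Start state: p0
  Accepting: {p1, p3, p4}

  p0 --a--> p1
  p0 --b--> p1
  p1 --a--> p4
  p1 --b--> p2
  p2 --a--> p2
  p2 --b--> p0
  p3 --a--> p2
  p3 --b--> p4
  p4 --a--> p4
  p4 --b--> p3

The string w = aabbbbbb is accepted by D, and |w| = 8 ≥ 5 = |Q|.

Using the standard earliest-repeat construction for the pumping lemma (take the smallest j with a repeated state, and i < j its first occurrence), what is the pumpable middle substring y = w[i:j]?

State sequence: p0 -a-> p1 -a-> p4 -b-> p3 -b-> p4 -b-> p3 -b-> p4 -b-> p3 -b-> p4
First repeat at step 4: p4 was already visited.

So i = 2, j = 4, giving x = w[0:2] = aa, y = w[2:4] = bb, z = w[4:8] = bbbb.
Check: |xy| = 4 ≤ 5 and |y| = 2 ≥ 1. Reading y takes D from p4 back to p4, so every xyⁱz is accepted.
With |Q| = 5, pigeonhole forces a state repeat no later than step 5; the substring read between the first and second visits to that state can be pumped.

bb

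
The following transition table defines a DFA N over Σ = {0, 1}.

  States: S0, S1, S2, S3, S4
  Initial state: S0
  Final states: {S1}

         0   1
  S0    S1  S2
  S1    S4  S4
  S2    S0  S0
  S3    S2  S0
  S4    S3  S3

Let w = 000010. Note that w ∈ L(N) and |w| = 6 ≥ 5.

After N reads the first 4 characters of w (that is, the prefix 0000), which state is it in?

S2

State sequence: S0 -0-> S1 -0-> S4 -0-> S3 -0-> S2

After reading 4 characters, N is in state S2.
(This kind of state-tracing is the core of the pumping-lemma construction: with 5 states, pigeonhole forces a repeat within the first 5 steps.)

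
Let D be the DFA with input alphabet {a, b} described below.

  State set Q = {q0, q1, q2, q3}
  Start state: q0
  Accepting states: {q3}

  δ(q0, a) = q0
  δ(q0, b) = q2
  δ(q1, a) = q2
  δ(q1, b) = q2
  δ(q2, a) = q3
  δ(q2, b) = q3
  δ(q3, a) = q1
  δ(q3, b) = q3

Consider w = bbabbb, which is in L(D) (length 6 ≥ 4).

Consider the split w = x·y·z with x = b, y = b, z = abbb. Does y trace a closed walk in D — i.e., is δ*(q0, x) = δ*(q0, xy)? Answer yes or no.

no

Run of D on the first 2 characters of w = b b:
  step 0: q0  (start)
  step 1: q2  (read b: q0→q2)
  step 2: q3  (read b: q2→q3)

After x (step 1): q2. After xy (step 2): q3.
They differ (q2 ≠ q3), so y is not a cycle from the state after x; this split is not the one the pumping-lemma construction produces, and pumping y need not keep the string in L(D).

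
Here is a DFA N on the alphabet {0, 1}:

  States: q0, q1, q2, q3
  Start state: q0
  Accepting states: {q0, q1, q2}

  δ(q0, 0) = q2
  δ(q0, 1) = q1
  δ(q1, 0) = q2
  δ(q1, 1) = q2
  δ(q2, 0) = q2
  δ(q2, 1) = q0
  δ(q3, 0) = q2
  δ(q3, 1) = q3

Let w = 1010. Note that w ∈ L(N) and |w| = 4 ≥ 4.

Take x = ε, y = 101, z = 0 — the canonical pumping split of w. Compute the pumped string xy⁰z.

xy⁰z = xz = ε·0 = 0.
Reading y = 101 takes N from q0 back to q0, so after x the machine is still in q0, and z then leads to the accepting state q2. Hence 0 ∈ L(N).

0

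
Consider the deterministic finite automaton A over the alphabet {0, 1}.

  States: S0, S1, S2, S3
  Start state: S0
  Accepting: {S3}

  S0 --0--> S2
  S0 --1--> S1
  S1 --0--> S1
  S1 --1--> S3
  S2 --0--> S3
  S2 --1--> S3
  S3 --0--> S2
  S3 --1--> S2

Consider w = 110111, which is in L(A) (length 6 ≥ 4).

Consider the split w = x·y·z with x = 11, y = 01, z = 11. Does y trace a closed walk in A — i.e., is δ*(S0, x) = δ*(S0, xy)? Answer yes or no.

yes

Run of A on the first 4 characters of w = 1 1 0 1:
  step 0: S0  (start)
  step 1: S1  (read 1: S0→S1)
  step 2: S3  (read 1: S1→S3)
  step 3: S2  (read 0: S3→S2)
  step 4: S3  (read 1: S2→S3)

After x (step 2): S3. After xy (step 4): S3.
They match, so y = 01 drives A around a cycle from S3 back to itself; pumping y any number of times keeps A in S3 before reading z, and xyⁱz ∈ L(A) for every i ≥ 0.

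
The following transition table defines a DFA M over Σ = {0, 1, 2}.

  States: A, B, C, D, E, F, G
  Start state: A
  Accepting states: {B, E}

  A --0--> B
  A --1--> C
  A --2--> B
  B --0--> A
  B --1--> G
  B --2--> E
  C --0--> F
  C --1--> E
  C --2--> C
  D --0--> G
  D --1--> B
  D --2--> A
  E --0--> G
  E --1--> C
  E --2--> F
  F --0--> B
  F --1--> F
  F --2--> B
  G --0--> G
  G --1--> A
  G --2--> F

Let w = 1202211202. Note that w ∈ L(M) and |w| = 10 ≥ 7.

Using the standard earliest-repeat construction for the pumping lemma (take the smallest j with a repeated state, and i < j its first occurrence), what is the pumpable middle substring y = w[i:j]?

State sequence: A -1-> C -2-> C -0-> F -2-> B -2-> E -1-> C -1-> E -2-> F -0-> B -2-> E
First repeat at step 2: C was already visited.

So i = 1, j = 2, giving x = w[0:1] = 1, y = w[1:2] = 2, z = w[2:10] = 02211202.
Check: |xy| = 2 ≤ 7 and |y| = 1 ≥ 1. Reading y takes M from C back to C, so every xyⁱz is accepted.
The DFA has 7 states, so the proof of the pumping lemma guarantees a repeated state among the first 7+1 visited; the segment between the two visits is the pumpable y.

2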